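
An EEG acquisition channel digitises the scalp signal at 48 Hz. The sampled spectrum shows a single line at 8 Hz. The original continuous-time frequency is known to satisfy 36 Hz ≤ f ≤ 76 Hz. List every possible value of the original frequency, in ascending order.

40 Hz, 56 Hz

Frequencies that alias to 8 Hz are k·fs ± 8 Hz for integer k ≥ 0.
k=0: 8 Hz.
k=1: 40 Hz, 56 Hz.
k=2: 88 Hz, 104 Hz.
Within [36 Hz, 76 Hz]: 40 Hz, 56 Hz.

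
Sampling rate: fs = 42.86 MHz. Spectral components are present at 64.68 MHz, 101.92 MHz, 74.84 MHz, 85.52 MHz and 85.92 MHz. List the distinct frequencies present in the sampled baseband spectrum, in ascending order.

0.2 MHz, 10.88 MHz, 16.2 MHz, 21.04 MHz

fs/2 = 21.43 MHz.
64.68 MHz mod fs = 21.82 MHz.
21.82 MHz > fs/2 = 21.43 MHz, folds to fs − 21.82 MHz = 21.04 MHz.
101.92 MHz mod fs = 16.2 MHz.
16.2 MHz ≤ fs/2 = 21.43 MHz, appears at 16.2 MHz.
74.84 MHz mod fs = 31.98 MHz.
31.98 MHz > fs/2 = 21.43 MHz, folds to fs − 31.98 MHz = 10.88 MHz.
85.52 MHz mod fs = 42.66 MHz.
42.66 MHz > fs/2 = 21.43 MHz, folds to fs − 42.66 MHz = 0.2 MHz.
85.92 MHz mod fs = 0.2 MHz.
0.2 MHz ≤ fs/2 = 21.43 MHz, appears at 0.2 MHz.
Distinct values: {0.2 MHz, 10.88 MHz, 16.2 MHz, 21.04 MHz}.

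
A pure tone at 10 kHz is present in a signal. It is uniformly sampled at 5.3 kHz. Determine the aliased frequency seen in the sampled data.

10 kHz mod fs = 4.7 kHz.
4.7 kHz > fs/2 = 2.65 kHz, folds to fs − 4.7 kHz = 0.6 kHz.

0.6 kHz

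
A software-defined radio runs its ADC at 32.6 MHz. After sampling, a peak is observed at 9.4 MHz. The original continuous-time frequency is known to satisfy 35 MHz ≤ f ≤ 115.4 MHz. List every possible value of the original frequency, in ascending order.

Frequencies that alias to 9.4 MHz are k·fs ± 9.4 MHz for integer k ≥ 0.
k=0: 9.4 MHz.
k=1: 23.2 MHz, 42 MHz.
k=2: 55.8 MHz, 74.6 MHz.
k=3: 88.4 MHz, 107.2 MHz.
k=4: 121 MHz, 139.8 MHz.
Within [35 MHz, 115.4 MHz]: 42 MHz, 55.8 MHz, 74.6 MHz, 88.4 MHz, 107.2 MHz.

42 MHz, 55.8 MHz, 74.6 MHz, 88.4 MHz, 107.2 MHz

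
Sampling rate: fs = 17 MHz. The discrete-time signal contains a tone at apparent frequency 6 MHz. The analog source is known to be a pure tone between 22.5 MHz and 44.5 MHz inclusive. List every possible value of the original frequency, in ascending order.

23 MHz, 28 MHz, 40 MHz

Frequencies that alias to 6 MHz are k·fs ± 6 MHz for integer k ≥ 0.
k=0: 6 MHz.
k=1: 11 MHz, 23 MHz.
k=2: 28 MHz, 40 MHz.
k=3: 45 MHz, 57 MHz.
Within [22.5 MHz, 44.5 MHz]: 23 MHz, 28 MHz, 40 MHz.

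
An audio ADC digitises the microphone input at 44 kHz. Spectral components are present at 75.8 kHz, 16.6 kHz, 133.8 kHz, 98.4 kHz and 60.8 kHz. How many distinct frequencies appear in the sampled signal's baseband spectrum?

5

fs/2 = 22 kHz.
75.8 kHz mod fs = 31.8 kHz.
31.8 kHz > fs/2 = 22 kHz, folds to fs − 31.8 kHz = 12.2 kHz.
16.6 kHz ≤ fs/2 = 22 kHz, passes unchanged.
133.8 kHz mod fs = 1.8 kHz.
1.8 kHz ≤ fs/2 = 22 kHz, appears at 1.8 kHz.
98.4 kHz mod fs = 10.4 kHz.
10.4 kHz ≤ fs/2 = 22 kHz, appears at 10.4 kHz.
60.8 kHz mod fs = 16.8 kHz.
16.8 kHz ≤ fs/2 = 22 kHz, appears at 16.8 kHz.
Distinct values: {1.8 kHz, 10.4 kHz, 12.2 kHz, 16.6 kHz, 16.8 kHz} → 5.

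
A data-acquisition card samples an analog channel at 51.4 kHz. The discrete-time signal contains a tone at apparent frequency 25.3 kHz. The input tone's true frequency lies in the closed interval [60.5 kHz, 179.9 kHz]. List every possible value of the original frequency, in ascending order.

76.7 kHz, 77.5 kHz, 128.1 kHz, 128.9 kHz, 179.5 kHz

Frequencies that alias to 25.3 kHz are k·fs ± 25.3 kHz for integer k ≥ 0.
k=0: 25.3 kHz.
k=1: 26.1 kHz, 76.7 kHz.
k=2: 77.5 kHz, 128.1 kHz.
k=3: 128.9 kHz, 179.5 kHz.
k=4: 180.3 kHz, 230.9 kHz.
Within [60.5 kHz, 179.9 kHz]: 76.7 kHz, 77.5 kHz, 128.1 kHz, 128.9 kHz, 179.5 kHz.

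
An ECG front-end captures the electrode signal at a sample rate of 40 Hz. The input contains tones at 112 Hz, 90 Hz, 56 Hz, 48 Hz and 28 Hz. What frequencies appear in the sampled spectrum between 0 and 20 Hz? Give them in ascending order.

8 Hz, 10 Hz, 12 Hz, 16 Hz

fs/2 = 20 Hz.
112 Hz mod fs = 32 Hz.
32 Hz > fs/2 = 20 Hz, folds to fs − 32 Hz = 8 Hz.
90 Hz mod fs = 10 Hz.
10 Hz ≤ fs/2 = 20 Hz, appears at 10 Hz.
56 Hz mod fs = 16 Hz.
16 Hz ≤ fs/2 = 20 Hz, appears at 16 Hz.
48 Hz mod fs = 8 Hz.
8 Hz ≤ fs/2 = 20 Hz, appears at 8 Hz.
28 Hz > fs/2 = 20 Hz, folds to fs − 28 Hz = 12 Hz.
Distinct values: {8 Hz, 10 Hz, 12 Hz, 16 Hz}.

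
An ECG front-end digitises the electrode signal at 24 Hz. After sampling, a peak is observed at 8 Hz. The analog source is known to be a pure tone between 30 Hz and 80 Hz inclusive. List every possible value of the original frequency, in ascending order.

32 Hz, 40 Hz, 56 Hz, 64 Hz, 80 Hz

Frequencies that alias to 8 Hz are k·fs ± 8 Hz for integer k ≥ 0.
k=0: 8 Hz.
k=1: 16 Hz, 32 Hz.
k=2: 40 Hz, 56 Hz.
k=3: 64 Hz, 80 Hz.
k=4: 88 Hz, 104 Hz.
Within [30 Hz, 80 Hz]: 32 Hz, 40 Hz, 56 Hz, 64 Hz, 80 Hz.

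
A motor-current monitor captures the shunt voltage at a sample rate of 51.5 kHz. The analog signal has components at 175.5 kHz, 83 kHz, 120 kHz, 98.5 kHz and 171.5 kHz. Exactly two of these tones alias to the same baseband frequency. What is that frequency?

17 kHz

fs/2 = 25.75 kHz.
175.5 kHz mod fs = 21 kHz.
21 kHz ≤ fs/2 = 25.75 kHz, appears at 21 kHz.
83 kHz mod fs = 31.5 kHz.
31.5 kHz > fs/2 = 25.75 kHz, folds to fs − 31.5 kHz = 20 kHz.
120 kHz mod fs = 17 kHz.
17 kHz ≤ fs/2 = 25.75 kHz, appears at 17 kHz.
98.5 kHz mod fs = 47 kHz.
47 kHz > fs/2 = 25.75 kHz, folds to fs − 47 kHz = 4.5 kHz.
171.5 kHz mod fs = 17 kHz.
17 kHz ≤ fs/2 = 25.75 kHz, appears at 17 kHz.
120 kHz and 171.5 kHz both map to 17 kHz.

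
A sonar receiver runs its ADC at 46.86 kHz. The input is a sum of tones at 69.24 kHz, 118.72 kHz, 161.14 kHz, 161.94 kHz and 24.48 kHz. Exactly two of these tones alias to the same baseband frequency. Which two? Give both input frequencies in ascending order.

fs/2 = 23.43 kHz.
69.24 kHz mod fs = 22.38 kHz.
22.38 kHz ≤ fs/2 = 23.43 kHz, appears at 22.38 kHz.
118.72 kHz mod fs = 25 kHz.
25 kHz > fs/2 = 23.43 kHz, folds to fs − 25 kHz = 21.86 kHz.
161.14 kHz mod fs = 20.56 kHz.
20.56 kHz ≤ fs/2 = 23.43 kHz, appears at 20.56 kHz.
161.94 kHz mod fs = 21.36 kHz.
21.36 kHz ≤ fs/2 = 23.43 kHz, appears at 21.36 kHz.
24.48 kHz > fs/2 = 23.43 kHz, folds to fs − 24.48 kHz = 22.38 kHz.
24.48 kHz and 69.24 kHz both map to 22.38 kHz.

24.48 kHz, 69.24 kHz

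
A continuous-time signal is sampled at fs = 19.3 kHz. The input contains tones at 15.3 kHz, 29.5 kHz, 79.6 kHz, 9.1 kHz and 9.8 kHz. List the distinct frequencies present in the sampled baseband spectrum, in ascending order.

2.4 kHz, 4 kHz, 9.1 kHz, 9.5 kHz

fs/2 = 9.65 kHz.
15.3 kHz > fs/2 = 9.65 kHz, folds to fs − 15.3 kHz = 4 kHz.
29.5 kHz mod fs = 10.2 kHz.
10.2 kHz > fs/2 = 9.65 kHz, folds to fs − 10.2 kHz = 9.1 kHz.
79.6 kHz mod fs = 2.4 kHz.
2.4 kHz ≤ fs/2 = 9.65 kHz, appears at 2.4 kHz.
9.1 kHz ≤ fs/2 = 9.65 kHz, passes unchanged.
9.8 kHz > fs/2 = 9.65 kHz, folds to fs − 9.8 kHz = 9.5 kHz.
Distinct values: {2.4 kHz, 4 kHz, 9.1 kHz, 9.5 kHz}.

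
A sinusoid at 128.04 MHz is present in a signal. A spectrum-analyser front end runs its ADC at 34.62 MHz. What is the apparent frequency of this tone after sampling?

128.04 MHz mod fs = 24.18 MHz.
24.18 MHz > fs/2 = 17.31 MHz, folds to fs − 24.18 MHz = 10.44 MHz.

10.44 MHz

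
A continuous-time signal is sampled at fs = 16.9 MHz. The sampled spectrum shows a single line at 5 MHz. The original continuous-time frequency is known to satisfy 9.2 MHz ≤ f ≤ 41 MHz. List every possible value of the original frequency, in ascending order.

11.9 MHz, 21.9 MHz, 28.8 MHz, 38.8 MHz

Frequencies that alias to 5 MHz are k·fs ± 5 MHz for integer k ≥ 0.
k=0: 5 MHz.
k=1: 11.9 MHz, 21.9 MHz.
k=2: 28.8 MHz, 38.8 MHz.
k=3: 45.7 MHz, 55.7 MHz.
Within [9.2 MHz, 41 MHz]: 11.9 MHz, 21.9 MHz, 28.8 MHz, 38.8 MHz.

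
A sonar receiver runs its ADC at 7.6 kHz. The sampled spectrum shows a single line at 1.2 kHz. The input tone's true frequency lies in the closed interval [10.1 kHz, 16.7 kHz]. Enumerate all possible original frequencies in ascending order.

14 kHz, 16.4 kHz

Frequencies that alias to 1.2 kHz are k·fs ± 1.2 kHz for integer k ≥ 0.
k=0: 1.2 kHz.
k=1: 6.4 kHz, 8.8 kHz.
k=2: 14 kHz, 16.4 kHz.
k=3: 21.6 kHz, 24 kHz.
Within [10.1 kHz, 16.7 kHz]: 14 kHz, 16.4 kHz.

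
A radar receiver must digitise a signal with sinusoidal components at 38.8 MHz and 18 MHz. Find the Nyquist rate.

Highest-frequency component: 38.8 MHz.
Nyquist rate = 2 × 38.8 MHz = 77.6 MHz.

77.6 MHz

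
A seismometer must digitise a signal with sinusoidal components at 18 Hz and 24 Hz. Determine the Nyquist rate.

48 Hz

Highest-frequency component: 24 Hz.
Nyquist rate = 2 × 24 Hz = 48 Hz.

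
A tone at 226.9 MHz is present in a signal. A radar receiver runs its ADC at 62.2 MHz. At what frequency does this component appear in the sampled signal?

226.9 MHz mod fs = 40.3 MHz.
40.3 MHz > fs/2 = 31.1 MHz, folds to fs − 40.3 MHz = 21.9 MHz.

21.9 MHz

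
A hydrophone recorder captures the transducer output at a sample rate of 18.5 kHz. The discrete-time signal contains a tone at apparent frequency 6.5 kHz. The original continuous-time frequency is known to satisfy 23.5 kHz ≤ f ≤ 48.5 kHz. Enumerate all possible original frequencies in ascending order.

Frequencies that alias to 6.5 kHz are k·fs ± 6.5 kHz for integer k ≥ 0.
k=0: 6.5 kHz.
k=1: 12 kHz, 25 kHz.
k=2: 30.5 kHz, 43.5 kHz.
k=3: 49 kHz, 62 kHz.
Within [23.5 kHz, 48.5 kHz]: 25 kHz, 30.5 kHz, 43.5 kHz.

25 kHz, 30.5 kHz, 43.5 kHz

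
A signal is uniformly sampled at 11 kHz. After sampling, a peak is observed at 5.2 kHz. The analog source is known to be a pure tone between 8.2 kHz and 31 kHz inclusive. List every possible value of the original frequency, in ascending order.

Frequencies that alias to 5.2 kHz are k·fs ± 5.2 kHz for integer k ≥ 0.
k=0: 5.2 kHz.
k=1: 5.8 kHz, 16.2 kHz.
k=2: 16.8 kHz, 27.2 kHz.
k=3: 27.8 kHz, 38.2 kHz.
k=4: 38.8 kHz, 49.2 kHz.
Within [8.2 kHz, 31 kHz]: 16.2 kHz, 16.8 kHz, 27.2 kHz, 27.8 kHz.

16.2 kHz, 16.8 kHz, 27.2 kHz, 27.8 kHz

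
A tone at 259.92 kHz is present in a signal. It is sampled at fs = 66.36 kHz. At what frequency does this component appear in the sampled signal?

5.52 kHz

259.92 kHz mod fs = 60.84 kHz.
60.84 kHz > fs/2 = 33.18 kHz, folds to fs − 60.84 kHz = 5.52 kHz.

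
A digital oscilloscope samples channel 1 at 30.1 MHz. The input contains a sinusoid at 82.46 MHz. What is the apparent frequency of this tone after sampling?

7.84 MHz

82.46 MHz mod fs = 22.26 MHz.
22.26 MHz > fs/2 = 15.05 MHz, folds to fs − 22.26 MHz = 7.84 MHz.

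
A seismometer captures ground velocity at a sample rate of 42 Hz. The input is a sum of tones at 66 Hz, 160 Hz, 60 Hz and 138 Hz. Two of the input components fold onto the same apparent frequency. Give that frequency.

fs/2 = 21 Hz.
66 Hz mod fs = 24 Hz.
24 Hz > fs/2 = 21 Hz, folds to fs − 24 Hz = 18 Hz.
160 Hz mod fs = 34 Hz.
34 Hz > fs/2 = 21 Hz, folds to fs − 34 Hz = 8 Hz.
60 Hz mod fs = 18 Hz.
18 Hz ≤ fs/2 = 21 Hz, appears at 18 Hz.
138 Hz mod fs = 12 Hz.
12 Hz ≤ fs/2 = 21 Hz, appears at 12 Hz.
60 Hz and 66 Hz both map to 18 Hz.

18 Hz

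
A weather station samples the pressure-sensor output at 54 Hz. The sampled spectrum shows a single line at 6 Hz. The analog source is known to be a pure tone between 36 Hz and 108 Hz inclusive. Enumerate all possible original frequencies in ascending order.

48 Hz, 60 Hz, 102 Hz

Frequencies that alias to 6 Hz are k·fs ± 6 Hz for integer k ≥ 0.
k=0: 6 Hz.
k=1: 48 Hz, 60 Hz.
k=2: 102 Hz, 114 Hz.
k=3: 156 Hz, 168 Hz.
Within [36 Hz, 108 Hz]: 48 Hz, 60 Hz, 102 Hz.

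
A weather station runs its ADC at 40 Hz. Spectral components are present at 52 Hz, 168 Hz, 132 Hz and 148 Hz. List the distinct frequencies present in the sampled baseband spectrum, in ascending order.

fs/2 = 20 Hz.
52 Hz mod fs = 12 Hz.
12 Hz ≤ fs/2 = 20 Hz, appears at 12 Hz.
168 Hz mod fs = 8 Hz.
8 Hz ≤ fs/2 = 20 Hz, appears at 8 Hz.
132 Hz mod fs = 12 Hz.
12 Hz ≤ fs/2 = 20 Hz, appears at 12 Hz.
148 Hz mod fs = 28 Hz.
28 Hz > fs/2 = 20 Hz, folds to fs − 28 Hz = 12 Hz.
Distinct values: {8 Hz, 12 Hz}.

8 Hz, 12 Hz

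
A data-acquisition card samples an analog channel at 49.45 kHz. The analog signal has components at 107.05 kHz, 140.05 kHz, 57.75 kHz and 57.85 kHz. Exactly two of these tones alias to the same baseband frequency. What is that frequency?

fs/2 = 24.725 kHz.
107.05 kHz mod fs = 8.15 kHz.
8.15 kHz ≤ fs/2 = 24.725 kHz, appears at 8.15 kHz.
140.05 kHz mod fs = 41.15 kHz.
41.15 kHz > fs/2 = 24.725 kHz, folds to fs − 41.15 kHz = 8.3 kHz.
57.75 kHz mod fs = 8.3 kHz.
8.3 kHz ≤ fs/2 = 24.725 kHz, appears at 8.3 kHz.
57.85 kHz mod fs = 8.4 kHz.
8.4 kHz ≤ fs/2 = 24.725 kHz, appears at 8.4 kHz.
57.75 kHz and 140.05 kHz both map to 8.3 kHz.

8.3 kHz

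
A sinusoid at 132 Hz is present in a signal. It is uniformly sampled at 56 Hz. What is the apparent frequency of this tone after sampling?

132 Hz mod fs = 20 Hz.
20 Hz ≤ fs/2 = 28 Hz, appears at 20 Hz.

20 Hz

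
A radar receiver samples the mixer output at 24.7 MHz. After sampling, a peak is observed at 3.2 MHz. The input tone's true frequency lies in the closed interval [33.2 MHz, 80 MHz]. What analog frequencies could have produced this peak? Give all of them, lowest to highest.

46.2 MHz, 52.6 MHz, 70.9 MHz, 77.3 MHz

Frequencies that alias to 3.2 MHz are k·fs ± 3.2 MHz for integer k ≥ 0.
k=0: 3.2 MHz.
k=1: 21.5 MHz, 27.9 MHz.
k=2: 46.2 MHz, 52.6 MHz.
k=3: 70.9 MHz, 77.3 MHz.
k=4: 95.6 MHz, 102 MHz.
Within [33.2 MHz, 80 MHz]: 46.2 MHz, 52.6 MHz, 70.9 MHz, 77.3 MHz.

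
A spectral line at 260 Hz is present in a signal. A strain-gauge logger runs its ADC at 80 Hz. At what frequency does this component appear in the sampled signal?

20 Hz

260 Hz mod fs = 20 Hz.
20 Hz ≤ fs/2 = 40 Hz, appears at 20 Hz.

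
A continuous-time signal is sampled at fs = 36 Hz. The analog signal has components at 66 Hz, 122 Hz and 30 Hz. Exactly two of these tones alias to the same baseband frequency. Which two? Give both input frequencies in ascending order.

30 Hz, 66 Hz

fs/2 = 18 Hz.
66 Hz mod fs = 30 Hz.
30 Hz > fs/2 = 18 Hz, folds to fs − 30 Hz = 6 Hz.
122 Hz mod fs = 14 Hz.
14 Hz ≤ fs/2 = 18 Hz, appears at 14 Hz.
30 Hz > fs/2 = 18 Hz, folds to fs − 30 Hz = 6 Hz.
30 Hz and 66 Hz both map to 6 Hz.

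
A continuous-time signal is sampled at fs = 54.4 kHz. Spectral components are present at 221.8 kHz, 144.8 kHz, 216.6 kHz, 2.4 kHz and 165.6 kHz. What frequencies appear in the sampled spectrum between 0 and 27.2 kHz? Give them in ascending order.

fs/2 = 27.2 kHz.
221.8 kHz mod fs = 4.2 kHz.
4.2 kHz ≤ fs/2 = 27.2 kHz, appears at 4.2 kHz.
144.8 kHz mod fs = 36 kHz.
36 kHz > fs/2 = 27.2 kHz, folds to fs − 36 kHz = 18.4 kHz.
216.6 kHz mod fs = 53.4 kHz.
53.4 kHz > fs/2 = 27.2 kHz, folds to fs − 53.4 kHz = 1 kHz.
2.4 kHz ≤ fs/2 = 27.2 kHz, passes unchanged.
165.6 kHz mod fs = 2.4 kHz.
2.4 kHz ≤ fs/2 = 27.2 kHz, appears at 2.4 kHz.
Distinct values: {1 kHz, 2.4 kHz, 4.2 kHz, 18.4 kHz}.

1 kHz, 2.4 kHz, 4.2 kHz, 18.4 kHz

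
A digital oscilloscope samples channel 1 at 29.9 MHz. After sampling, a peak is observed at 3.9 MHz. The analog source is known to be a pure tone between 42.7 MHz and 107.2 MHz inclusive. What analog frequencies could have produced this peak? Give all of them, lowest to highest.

55.9 MHz, 63.7 MHz, 85.8 MHz, 93.6 MHz

Frequencies that alias to 3.9 MHz are k·fs ± 3.9 MHz for integer k ≥ 0.
k=0: 3.9 MHz.
k=1: 26 MHz, 33.8 MHz.
k=2: 55.9 MHz, 63.7 MHz.
k=3: 85.8 MHz, 93.6 MHz.
k=4: 115.7 MHz, 123.5 MHz.
Within [42.7 MHz, 107.2 MHz]: 55.9 MHz, 63.7 MHz, 85.8 MHz, 93.6 MHz.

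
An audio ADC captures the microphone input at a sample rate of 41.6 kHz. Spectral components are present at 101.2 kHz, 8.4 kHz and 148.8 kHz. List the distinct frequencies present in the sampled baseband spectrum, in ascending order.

8.4 kHz, 17.6 kHz, 18 kHz

fs/2 = 20.8 kHz.
101.2 kHz mod fs = 18 kHz.
18 kHz ≤ fs/2 = 20.8 kHz, appears at 18 kHz.
8.4 kHz ≤ fs/2 = 20.8 kHz, passes unchanged.
148.8 kHz mod fs = 24 kHz.
24 kHz > fs/2 = 20.8 kHz, folds to fs − 24 kHz = 17.6 kHz.
Distinct values: {8.4 kHz, 17.6 kHz, 18 kHz}.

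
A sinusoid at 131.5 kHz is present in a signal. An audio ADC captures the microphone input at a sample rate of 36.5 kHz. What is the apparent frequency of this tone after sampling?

131.5 kHz mod fs = 22 kHz.
22 kHz > fs/2 = 18.25 kHz, folds to fs − 22 kHz = 14.5 kHz.

14.5 kHz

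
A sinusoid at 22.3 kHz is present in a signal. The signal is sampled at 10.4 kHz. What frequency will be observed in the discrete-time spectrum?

1.5 kHz

22.3 kHz mod fs = 1.5 kHz.
1.5 kHz ≤ fs/2 = 5.2 kHz, appears at 1.5 kHz.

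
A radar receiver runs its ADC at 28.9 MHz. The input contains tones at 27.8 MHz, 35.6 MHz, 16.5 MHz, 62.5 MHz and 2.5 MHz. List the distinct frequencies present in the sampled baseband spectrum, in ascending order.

fs/2 = 14.45 MHz.
27.8 MHz > fs/2 = 14.45 MHz, folds to fs − 27.8 MHz = 1.1 MHz.
35.6 MHz mod fs = 6.7 MHz.
6.7 MHz ≤ fs/2 = 14.45 MHz, appears at 6.7 MHz.
16.5 MHz > fs/2 = 14.45 MHz, folds to fs − 16.5 MHz = 12.4 MHz.
62.5 MHz mod fs = 4.7 MHz.
4.7 MHz ≤ fs/2 = 14.45 MHz, appears at 4.7 MHz.
2.5 MHz ≤ fs/2 = 14.45 MHz, passes unchanged.
Distinct values: {1.1 MHz, 2.5 MHz, 4.7 MHz, 6.7 MHz, 12.4 MHz}.

1.1 MHz, 2.5 MHz, 4.7 MHz, 6.7 MHz, 12.4 MHz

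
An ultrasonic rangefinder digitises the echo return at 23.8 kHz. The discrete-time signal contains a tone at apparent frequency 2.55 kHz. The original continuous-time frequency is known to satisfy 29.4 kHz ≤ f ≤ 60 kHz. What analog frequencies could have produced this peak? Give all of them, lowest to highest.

Frequencies that alias to 2.55 kHz are k·fs ± 2.55 kHz for integer k ≥ 0.
k=0: 2.55 kHz.
k=1: 21.25 kHz, 26.35 kHz.
k=2: 45.05 kHz, 50.15 kHz.
k=3: 68.85 kHz, 73.95 kHz.
Within [29.4 kHz, 60 kHz]: 45.05 kHz, 50.15 kHz.

45.05 kHz, 50.15 kHz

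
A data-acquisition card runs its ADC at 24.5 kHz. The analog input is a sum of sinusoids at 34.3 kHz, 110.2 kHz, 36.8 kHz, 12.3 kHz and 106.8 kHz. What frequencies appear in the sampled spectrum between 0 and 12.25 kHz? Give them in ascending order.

8.8 kHz, 9.8 kHz, 12.2 kHz

fs/2 = 12.25 kHz.
34.3 kHz mod fs = 9.8 kHz.
9.8 kHz ≤ fs/2 = 12.25 kHz, appears at 9.8 kHz.
110.2 kHz mod fs = 12.2 kHz.
12.2 kHz ≤ fs/2 = 12.25 kHz, appears at 12.2 kHz.
36.8 kHz mod fs = 12.3 kHz.
12.3 kHz > fs/2 = 12.25 kHz, folds to fs − 12.3 kHz = 12.2 kHz.
12.3 kHz > fs/2 = 12.25 kHz, folds to fs − 12.3 kHz = 12.2 kHz.
106.8 kHz mod fs = 8.8 kHz.
8.8 kHz ≤ fs/2 = 12.25 kHz, appears at 8.8 kHz.
Distinct values: {8.8 kHz, 9.8 kHz, 12.2 kHz}.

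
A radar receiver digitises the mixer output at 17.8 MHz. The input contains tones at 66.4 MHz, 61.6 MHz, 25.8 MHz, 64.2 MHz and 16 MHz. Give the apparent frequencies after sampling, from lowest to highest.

1.8 MHz, 4.8 MHz, 7 MHz, 8 MHz, 8.2 MHz

fs/2 = 8.9 MHz.
66.4 MHz mod fs = 13 MHz.
13 MHz > fs/2 = 8.9 MHz, folds to fs − 13 MHz = 4.8 MHz.
61.6 MHz mod fs = 8.2 MHz.
8.2 MHz ≤ fs/2 = 8.9 MHz, appears at 8.2 MHz.
25.8 MHz mod fs = 8 MHz.
8 MHz ≤ fs/2 = 8.9 MHz, appears at 8 MHz.
64.2 MHz mod fs = 10.8 MHz.
10.8 MHz > fs/2 = 8.9 MHz, folds to fs − 10.8 MHz = 7 MHz.
16 MHz > fs/2 = 8.9 MHz, folds to fs − 16 MHz = 1.8 MHz.
Distinct values: {1.8 MHz, 4.8 MHz, 7 MHz, 8 MHz, 8.2 MHz}.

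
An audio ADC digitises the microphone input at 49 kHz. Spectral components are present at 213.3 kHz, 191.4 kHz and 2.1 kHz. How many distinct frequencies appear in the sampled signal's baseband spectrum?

fs/2 = 24.5 kHz.
213.3 kHz mod fs = 17.3 kHz.
17.3 kHz ≤ fs/2 = 24.5 kHz, appears at 17.3 kHz.
191.4 kHz mod fs = 44.4 kHz.
44.4 kHz > fs/2 = 24.5 kHz, folds to fs − 44.4 kHz = 4.6 kHz.
2.1 kHz ≤ fs/2 = 24.5 kHz, passes unchanged.
Distinct values: {2.1 kHz, 4.6 kHz, 17.3 kHz} → 3.

3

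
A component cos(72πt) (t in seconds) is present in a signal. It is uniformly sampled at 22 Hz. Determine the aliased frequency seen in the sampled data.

ω = 72π rad/s → f = ω/(2π) = 36 Hz.
36 Hz mod fs = 14 Hz.
14 Hz > fs/2 = 11 Hz, folds to fs − 14 Hz = 8 Hz.

8 Hz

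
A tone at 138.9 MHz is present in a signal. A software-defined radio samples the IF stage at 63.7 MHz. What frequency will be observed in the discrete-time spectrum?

11.5 MHz

138.9 MHz mod fs = 11.5 MHz.
11.5 MHz ≤ fs/2 = 31.85 MHz, appears at 11.5 MHz.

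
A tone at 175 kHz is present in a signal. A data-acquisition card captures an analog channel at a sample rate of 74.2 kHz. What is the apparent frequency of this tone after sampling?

26.6 kHz

175 kHz mod fs = 26.6 kHz.
26.6 kHz ≤ fs/2 = 37.1 kHz, appears at 26.6 kHz.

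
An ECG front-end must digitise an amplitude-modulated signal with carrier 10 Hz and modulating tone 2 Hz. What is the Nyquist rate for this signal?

24 Hz

AM sidebands sit at fc ± fm = 8 Hz and 12 Hz.
Highest-frequency component: 12 Hz.
Nyquist rate = 2 × 12 Hz = 24 Hz.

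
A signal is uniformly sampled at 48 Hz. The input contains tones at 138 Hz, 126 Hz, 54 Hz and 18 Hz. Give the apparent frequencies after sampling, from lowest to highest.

fs/2 = 24 Hz.
138 Hz mod fs = 42 Hz.
42 Hz > fs/2 = 24 Hz, folds to fs − 42 Hz = 6 Hz.
126 Hz mod fs = 30 Hz.
30 Hz > fs/2 = 24 Hz, folds to fs − 30 Hz = 18 Hz.
54 Hz mod fs = 6 Hz.
6 Hz ≤ fs/2 = 24 Hz, appears at 6 Hz.
18 Hz ≤ fs/2 = 24 Hz, passes unchanged.
Distinct values: {6 Hz, 18 Hz}.

6 Hz, 18 Hz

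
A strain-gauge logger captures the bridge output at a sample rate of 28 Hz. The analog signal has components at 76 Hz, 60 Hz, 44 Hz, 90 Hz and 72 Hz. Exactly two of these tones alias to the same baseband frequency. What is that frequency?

12 Hz

fs/2 = 14 Hz.
76 Hz mod fs = 20 Hz.
20 Hz > fs/2 = 14 Hz, folds to fs − 20 Hz = 8 Hz.
60 Hz mod fs = 4 Hz.
4 Hz ≤ fs/2 = 14 Hz, appears at 4 Hz.
44 Hz mod fs = 16 Hz.
16 Hz > fs/2 = 14 Hz, folds to fs − 16 Hz = 12 Hz.
90 Hz mod fs = 6 Hz.
6 Hz ≤ fs/2 = 14 Hz, appears at 6 Hz.
72 Hz mod fs = 16 Hz.
16 Hz > fs/2 = 14 Hz, folds to fs − 16 Hz = 12 Hz.
44 Hz and 72 Hz both map to 12 Hz.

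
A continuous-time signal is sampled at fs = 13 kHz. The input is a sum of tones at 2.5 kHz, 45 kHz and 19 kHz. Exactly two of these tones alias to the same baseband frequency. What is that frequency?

fs/2 = 6.5 kHz.
2.5 kHz ≤ fs/2 = 6.5 kHz, passes unchanged.
45 kHz mod fs = 6 kHz.
6 kHz ≤ fs/2 = 6.5 kHz, appears at 6 kHz.
19 kHz mod fs = 6 kHz.
6 kHz ≤ fs/2 = 6.5 kHz, appears at 6 kHz.
19 kHz and 45 kHz both map to 6 kHz.

6 kHz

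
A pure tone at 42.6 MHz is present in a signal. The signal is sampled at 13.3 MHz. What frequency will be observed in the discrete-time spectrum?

42.6 MHz mod fs = 2.7 MHz.
2.7 MHz ≤ fs/2 = 6.65 MHz, appears at 2.7 MHz.

2.7 MHz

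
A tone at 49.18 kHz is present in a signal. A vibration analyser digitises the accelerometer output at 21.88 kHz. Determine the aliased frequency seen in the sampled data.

5.42 kHz

49.18 kHz mod fs = 5.42 kHz.
5.42 kHz ≤ fs/2 = 10.94 kHz, appears at 5.42 kHz.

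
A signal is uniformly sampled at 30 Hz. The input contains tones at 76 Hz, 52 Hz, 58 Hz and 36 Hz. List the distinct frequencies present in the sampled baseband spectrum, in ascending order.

fs/2 = 15 Hz.
76 Hz mod fs = 16 Hz.
16 Hz > fs/2 = 15 Hz, folds to fs − 16 Hz = 14 Hz.
52 Hz mod fs = 22 Hz.
22 Hz > fs/2 = 15 Hz, folds to fs − 22 Hz = 8 Hz.
58 Hz mod fs = 28 Hz.
28 Hz > fs/2 = 15 Hz, folds to fs − 28 Hz = 2 Hz.
36 Hz mod fs = 6 Hz.
6 Hz ≤ fs/2 = 15 Hz, appears at 6 Hz.
Distinct values: {2 Hz, 6 Hz, 8 Hz, 14 Hz}.

2 Hz, 6 Hz, 8 Hz, 14 Hz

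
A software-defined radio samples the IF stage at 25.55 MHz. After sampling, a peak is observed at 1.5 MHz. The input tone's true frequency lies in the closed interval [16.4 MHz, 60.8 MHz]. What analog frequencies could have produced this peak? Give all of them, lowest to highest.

Frequencies that alias to 1.5 MHz are k·fs ± 1.5 MHz for integer k ≥ 0.
k=0: 1.5 MHz.
k=1: 24.05 MHz, 27.05 MHz.
k=2: 49.6 MHz, 52.6 MHz.
k=3: 75.15 MHz, 78.15 MHz.
Within [16.4 MHz, 60.8 MHz]: 24.05 MHz, 27.05 MHz, 49.6 MHz, 52.6 MHz.

24.05 MHz, 27.05 MHz, 49.6 MHz, 52.6 MHz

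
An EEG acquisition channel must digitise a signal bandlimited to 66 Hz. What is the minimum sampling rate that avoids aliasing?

132 Hz

Nyquist rate = 2 × 66 Hz = 132 Hz.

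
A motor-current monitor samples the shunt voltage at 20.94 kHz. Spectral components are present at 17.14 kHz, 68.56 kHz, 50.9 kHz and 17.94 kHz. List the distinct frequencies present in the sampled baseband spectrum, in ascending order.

3 kHz, 3.8 kHz, 5.74 kHz, 9.02 kHz

fs/2 = 10.47 kHz.
17.14 kHz > fs/2 = 10.47 kHz, folds to fs − 17.14 kHz = 3.8 kHz.
68.56 kHz mod fs = 5.74 kHz.
5.74 kHz ≤ fs/2 = 10.47 kHz, appears at 5.74 kHz.
50.9 kHz mod fs = 9.02 kHz.
9.02 kHz ≤ fs/2 = 10.47 kHz, appears at 9.02 kHz.
17.94 kHz > fs/2 = 10.47 kHz, folds to fs − 17.94 kHz = 3 kHz.
Distinct values: {3 kHz, 3.8 kHz, 5.74 kHz, 9.02 kHz}.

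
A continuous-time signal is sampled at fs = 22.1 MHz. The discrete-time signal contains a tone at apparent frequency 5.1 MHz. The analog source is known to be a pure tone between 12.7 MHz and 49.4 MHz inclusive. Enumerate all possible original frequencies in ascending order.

17 MHz, 27.2 MHz, 39.1 MHz, 49.3 MHz

Frequencies that alias to 5.1 MHz are k·fs ± 5.1 MHz for integer k ≥ 0.
k=0: 5.1 MHz.
k=1: 17 MHz, 27.2 MHz.
k=2: 39.1 MHz, 49.3 MHz.
k=3: 61.2 MHz, 71.4 MHz.
Within [12.7 MHz, 49.4 MHz]: 17 MHz, 27.2 MHz, 39.1 MHz, 49.3 MHz.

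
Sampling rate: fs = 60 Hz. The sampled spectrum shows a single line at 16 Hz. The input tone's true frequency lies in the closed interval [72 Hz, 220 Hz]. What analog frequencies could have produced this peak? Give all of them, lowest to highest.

Frequencies that alias to 16 Hz are k·fs ± 16 Hz for integer k ≥ 0.
k=0: 16 Hz.
k=1: 44 Hz, 76 Hz.
k=2: 104 Hz, 136 Hz.
k=3: 164 Hz, 196 Hz.
k=4: 224 Hz, 256 Hz.
Within [72 Hz, 220 Hz]: 76 Hz, 104 Hz, 136 Hz, 164 Hz, 196 Hz.

76 Hz, 104 Hz, 136 Hz, 164 Hz, 196 Hz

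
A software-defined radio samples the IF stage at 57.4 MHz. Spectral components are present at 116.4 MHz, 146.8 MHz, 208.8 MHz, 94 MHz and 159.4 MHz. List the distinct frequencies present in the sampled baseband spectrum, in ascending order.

1.6 MHz, 12.8 MHz, 20.8 MHz, 25.4 MHz

fs/2 = 28.7 MHz.
116.4 MHz mod fs = 1.6 MHz.
1.6 MHz ≤ fs/2 = 28.7 MHz, appears at 1.6 MHz.
146.8 MHz mod fs = 32 MHz.
32 MHz > fs/2 = 28.7 MHz, folds to fs − 32 MHz = 25.4 MHz.
208.8 MHz mod fs = 36.6 MHz.
36.6 MHz > fs/2 = 28.7 MHz, folds to fs − 36.6 MHz = 20.8 MHz.
94 MHz mod fs = 36.6 MHz.
36.6 MHz > fs/2 = 28.7 MHz, folds to fs − 36.6 MHz = 20.8 MHz.
159.4 MHz mod fs = 44.6 MHz.
44.6 MHz > fs/2 = 28.7 MHz, folds to fs − 44.6 MHz = 12.8 MHz.
Distinct values: {1.6 MHz, 12.8 MHz, 20.8 MHz, 25.4 MHz}.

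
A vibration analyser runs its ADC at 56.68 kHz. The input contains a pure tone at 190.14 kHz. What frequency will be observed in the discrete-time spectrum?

20.1 kHz

190.14 kHz mod fs = 20.1 kHz.
20.1 kHz ≤ fs/2 = 28.34 kHz, appears at 20.1 kHz.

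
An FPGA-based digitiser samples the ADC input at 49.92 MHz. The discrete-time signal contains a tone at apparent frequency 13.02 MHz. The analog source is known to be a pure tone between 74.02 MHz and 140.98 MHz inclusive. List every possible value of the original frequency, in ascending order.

Frequencies that alias to 13.02 MHz are k·fs ± 13.02 MHz for integer k ≥ 0.
k=0: 13.02 MHz.
k=1: 36.9 MHz, 62.94 MHz.
k=2: 86.82 MHz, 112.86 MHz.
k=3: 136.74 MHz, 162.78 MHz.
k=4: 186.66 MHz, 212.7 MHz.
Within [74.02 MHz, 140.98 MHz]: 86.82 MHz, 112.86 MHz, 136.74 MHz.

86.82 MHz, 112.86 MHz, 136.74 MHz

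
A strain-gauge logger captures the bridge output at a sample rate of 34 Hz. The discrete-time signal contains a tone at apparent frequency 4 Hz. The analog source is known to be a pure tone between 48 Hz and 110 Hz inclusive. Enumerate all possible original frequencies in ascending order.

Frequencies that alias to 4 Hz are k·fs ± 4 Hz for integer k ≥ 0.
k=0: 4 Hz.
k=1: 30 Hz, 38 Hz.
k=2: 64 Hz, 72 Hz.
k=3: 98 Hz, 106 Hz.
k=4: 132 Hz, 140 Hz.
Within [48 Hz, 110 Hz]: 64 Hz, 72 Hz, 98 Hz, 106 Hz.

64 Hz, 72 Hz, 98 Hz, 106 Hz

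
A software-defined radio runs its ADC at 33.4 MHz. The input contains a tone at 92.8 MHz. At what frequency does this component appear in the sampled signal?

7.4 MHz

92.8 MHz mod fs = 26 MHz.
26 MHz > fs/2 = 16.7 MHz, folds to fs − 26 MHz = 7.4 MHz.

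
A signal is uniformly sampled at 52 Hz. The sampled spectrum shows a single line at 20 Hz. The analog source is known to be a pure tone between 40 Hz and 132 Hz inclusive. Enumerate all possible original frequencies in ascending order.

Frequencies that alias to 20 Hz are k·fs ± 20 Hz for integer k ≥ 0.
k=0: 20 Hz.
k=1: 32 Hz, 72 Hz.
k=2: 84 Hz, 124 Hz.
k=3: 136 Hz, 176 Hz.
Within [40 Hz, 132 Hz]: 72 Hz, 84 Hz, 124 Hz.

72 Hz, 84 Hz, 124 Hz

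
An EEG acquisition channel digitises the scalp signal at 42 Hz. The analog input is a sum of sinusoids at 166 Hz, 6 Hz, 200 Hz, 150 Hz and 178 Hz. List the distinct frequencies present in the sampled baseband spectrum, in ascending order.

fs/2 = 21 Hz.
166 Hz mod fs = 40 Hz.
40 Hz > fs/2 = 21 Hz, folds to fs − 40 Hz = 2 Hz.
6 Hz ≤ fs/2 = 21 Hz, passes unchanged.
200 Hz mod fs = 32 Hz.
32 Hz > fs/2 = 21 Hz, folds to fs − 32 Hz = 10 Hz.
150 Hz mod fs = 24 Hz.
24 Hz > fs/2 = 21 Hz, folds to fs − 24 Hz = 18 Hz.
178 Hz mod fs = 10 Hz.
10 Hz ≤ fs/2 = 21 Hz, appears at 10 Hz.
Distinct values: {2 Hz, 6 Hz, 10 Hz, 18 Hz}.

2 Hz, 6 Hz, 10 Hz, 18 Hz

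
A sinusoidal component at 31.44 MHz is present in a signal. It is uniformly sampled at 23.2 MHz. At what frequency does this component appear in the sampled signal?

8.24 MHz

31.44 MHz mod fs = 8.24 MHz.
8.24 MHz ≤ fs/2 = 11.6 MHz, appears at 8.24 MHz.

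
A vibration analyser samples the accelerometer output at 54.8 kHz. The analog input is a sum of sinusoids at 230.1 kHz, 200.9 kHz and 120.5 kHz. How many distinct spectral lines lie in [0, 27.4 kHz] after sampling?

fs/2 = 27.4 kHz.
230.1 kHz mod fs = 10.9 kHz.
10.9 kHz ≤ fs/2 = 27.4 kHz, appears at 10.9 kHz.
200.9 kHz mod fs = 36.5 kHz.
36.5 kHz > fs/2 = 27.4 kHz, folds to fs − 36.5 kHz = 18.3 kHz.
120.5 kHz mod fs = 10.9 kHz.
10.9 kHz ≤ fs/2 = 27.4 kHz, appears at 10.9 kHz.
Distinct values: {10.9 kHz, 18.3 kHz} → 2.

2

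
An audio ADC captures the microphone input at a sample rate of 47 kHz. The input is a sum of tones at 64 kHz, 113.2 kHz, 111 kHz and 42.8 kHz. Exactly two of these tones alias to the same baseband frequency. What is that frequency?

17 kHz

fs/2 = 23.5 kHz.
64 kHz mod fs = 17 kHz.
17 kHz ≤ fs/2 = 23.5 kHz, appears at 17 kHz.
113.2 kHz mod fs = 19.2 kHz.
19.2 kHz ≤ fs/2 = 23.5 kHz, appears at 19.2 kHz.
111 kHz mod fs = 17 kHz.
17 kHz ≤ fs/2 = 23.5 kHz, appears at 17 kHz.
42.8 kHz > fs/2 = 23.5 kHz, folds to fs − 42.8 kHz = 4.2 kHz.
64 kHz and 111 kHz both map to 17 kHz.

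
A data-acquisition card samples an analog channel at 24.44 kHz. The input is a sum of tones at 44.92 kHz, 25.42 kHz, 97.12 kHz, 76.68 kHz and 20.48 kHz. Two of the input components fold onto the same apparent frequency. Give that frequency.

3.96 kHz

fs/2 = 12.22 kHz.
44.92 kHz mod fs = 20.48 kHz.
20.48 kHz > fs/2 = 12.22 kHz, folds to fs − 20.48 kHz = 3.96 kHz.
25.42 kHz mod fs = 0.98 kHz.
0.98 kHz ≤ fs/2 = 12.22 kHz, appears at 0.98 kHz.
97.12 kHz mod fs = 23.8 kHz.
23.8 kHz > fs/2 = 12.22 kHz, folds to fs − 23.8 kHz = 0.64 kHz.
76.68 kHz mod fs = 3.36 kHz.
3.36 kHz ≤ fs/2 = 12.22 kHz, appears at 3.36 kHz.
20.48 kHz > fs/2 = 12.22 kHz, folds to fs − 20.48 kHz = 3.96 kHz.
20.48 kHz and 44.92 kHz both map to 3.96 kHz.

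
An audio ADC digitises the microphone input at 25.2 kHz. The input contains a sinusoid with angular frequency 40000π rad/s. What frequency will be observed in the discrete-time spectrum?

5.2 kHz

ω = 40000π rad/s → f = ω/(2π) = 20000 Hz = 20 kHz.
20 kHz > fs/2 = 12.6 kHz, folds to fs − 20 kHz = 5.2 kHz.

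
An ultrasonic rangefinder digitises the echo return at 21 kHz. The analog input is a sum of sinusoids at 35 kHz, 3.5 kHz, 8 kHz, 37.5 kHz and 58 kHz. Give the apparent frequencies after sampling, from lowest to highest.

fs/2 = 10.5 kHz.
35 kHz mod fs = 14 kHz.
14 kHz > fs/2 = 10.5 kHz, folds to fs − 14 kHz = 7 kHz.
3.5 kHz ≤ fs/2 = 10.5 kHz, passes unchanged.
8 kHz ≤ fs/2 = 10.5 kHz, passes unchanged.
37.5 kHz mod fs = 16.5 kHz.
16.5 kHz > fs/2 = 10.5 kHz, folds to fs − 16.5 kHz = 4.5 kHz.
58 kHz mod fs = 16 kHz.
16 kHz > fs/2 = 10.5 kHz, folds to fs − 16 kHz = 5 kHz.
Distinct values: {3.5 kHz, 4.5 kHz, 5 kHz, 7 kHz, 8 kHz}.

3.5 kHz, 4.5 kHz, 5 kHz, 7 kHz, 8 kHz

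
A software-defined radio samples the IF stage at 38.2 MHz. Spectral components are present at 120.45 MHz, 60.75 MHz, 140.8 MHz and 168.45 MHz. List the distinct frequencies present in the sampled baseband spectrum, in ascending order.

5.85 MHz, 12 MHz, 15.65 MHz

fs/2 = 19.1 MHz.
120.45 MHz mod fs = 5.85 MHz.
5.85 MHz ≤ fs/2 = 19.1 MHz, appears at 5.85 MHz.
60.75 MHz mod fs = 22.55 MHz.
22.55 MHz > fs/2 = 19.1 MHz, folds to fs − 22.55 MHz = 15.65 MHz.
140.8 MHz mod fs = 26.2 MHz.
26.2 MHz > fs/2 = 19.1 MHz, folds to fs − 26.2 MHz = 12 MHz.
168.45 MHz mod fs = 15.65 MHz.
15.65 MHz ≤ fs/2 = 19.1 MHz, appears at 15.65 MHz.
Distinct values: {5.85 MHz, 12 MHz, 15.65 MHz}.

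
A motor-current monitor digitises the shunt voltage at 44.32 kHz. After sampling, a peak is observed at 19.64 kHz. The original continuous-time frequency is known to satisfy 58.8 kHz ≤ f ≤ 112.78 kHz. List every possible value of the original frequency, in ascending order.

Frequencies that alias to 19.64 kHz are k·fs ± 19.64 kHz for integer k ≥ 0.
k=0: 19.64 kHz.
k=1: 24.68 kHz, 63.96 kHz.
k=2: 69 kHz, 108.28 kHz.
k=3: 113.32 kHz, 152.6 kHz.
Within [58.8 kHz, 112.78 kHz]: 63.96 kHz, 69 kHz, 108.28 kHz.

63.96 kHz, 69 kHz, 108.28 kHz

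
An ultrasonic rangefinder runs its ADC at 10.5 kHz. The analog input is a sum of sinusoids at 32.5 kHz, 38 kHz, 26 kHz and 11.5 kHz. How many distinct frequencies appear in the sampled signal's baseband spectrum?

3

fs/2 = 5.25 kHz.
32.5 kHz mod fs = 1 kHz.
1 kHz ≤ fs/2 = 5.25 kHz, appears at 1 kHz.
38 kHz mod fs = 6.5 kHz.
6.5 kHz > fs/2 = 5.25 kHz, folds to fs − 6.5 kHz = 4 kHz.
26 kHz mod fs = 5 kHz.
5 kHz ≤ fs/2 = 5.25 kHz, appears at 5 kHz.
11.5 kHz mod fs = 1 kHz.
1 kHz ≤ fs/2 = 5.25 kHz, appears at 1 kHz.
Distinct values: {1 kHz, 4 kHz, 5 kHz} → 3.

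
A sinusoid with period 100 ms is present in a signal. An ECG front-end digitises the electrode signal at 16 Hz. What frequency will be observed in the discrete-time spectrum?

T = 100 ms → f = 1/T = 10 Hz.
10 Hz > fs/2 = 8 Hz, folds to fs − 10 Hz = 6 Hz.

6 Hz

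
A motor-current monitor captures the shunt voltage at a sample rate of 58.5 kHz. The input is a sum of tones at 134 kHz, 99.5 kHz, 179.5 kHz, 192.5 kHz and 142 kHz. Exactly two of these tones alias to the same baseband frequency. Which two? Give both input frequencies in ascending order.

fs/2 = 29.25 kHz.
134 kHz mod fs = 17 kHz.
17 kHz ≤ fs/2 = 29.25 kHz, appears at 17 kHz.
99.5 kHz mod fs = 41 kHz.
41 kHz > fs/2 = 29.25 kHz, folds to fs − 41 kHz = 17.5 kHz.
179.5 kHz mod fs = 4 kHz.
4 kHz ≤ fs/2 = 29.25 kHz, appears at 4 kHz.
192.5 kHz mod fs = 17 kHz.
17 kHz ≤ fs/2 = 29.25 kHz, appears at 17 kHz.
142 kHz mod fs = 25 kHz.
25 kHz ≤ fs/2 = 29.25 kHz, appears at 25 kHz.
134 kHz and 192.5 kHz both map to 17 kHz.

134 kHz, 192.5 kHz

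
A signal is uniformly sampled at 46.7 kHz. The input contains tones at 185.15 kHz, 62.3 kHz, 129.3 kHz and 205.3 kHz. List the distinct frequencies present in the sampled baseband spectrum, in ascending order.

fs/2 = 23.35 kHz.
185.15 kHz mod fs = 45.05 kHz.
45.05 kHz > fs/2 = 23.35 kHz, folds to fs − 45.05 kHz = 1.65 kHz.
62.3 kHz mod fs = 15.6 kHz.
15.6 kHz ≤ fs/2 = 23.35 kHz, appears at 15.6 kHz.
129.3 kHz mod fs = 35.9 kHz.
35.9 kHz > fs/2 = 23.35 kHz, folds to fs − 35.9 kHz = 10.8 kHz.
205.3 kHz mod fs = 18.5 kHz.
18.5 kHz ≤ fs/2 = 23.35 kHz, appears at 18.5 kHz.
Distinct values: {1.65 kHz, 10.8 kHz, 15.6 kHz, 18.5 kHz}.

1.65 kHz, 10.8 kHz, 15.6 kHz, 18.5 kHz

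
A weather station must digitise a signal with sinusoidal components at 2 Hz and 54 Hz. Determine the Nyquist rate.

Highest-frequency component: 54 Hz.
Nyquist rate = 2 × 54 Hz = 108 Hz.

108 Hz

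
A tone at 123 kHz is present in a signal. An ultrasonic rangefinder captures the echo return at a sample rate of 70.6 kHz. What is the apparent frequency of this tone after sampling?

18.2 kHz

123 kHz mod fs = 52.4 kHz.
52.4 kHz > fs/2 = 35.3 kHz, folds to fs − 52.4 kHz = 18.2 kHz.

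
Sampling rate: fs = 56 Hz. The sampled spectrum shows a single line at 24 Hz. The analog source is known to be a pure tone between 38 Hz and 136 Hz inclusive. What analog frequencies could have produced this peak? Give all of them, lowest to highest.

Frequencies that alias to 24 Hz are k·fs ± 24 Hz for integer k ≥ 0.
k=0: 24 Hz.
k=1: 32 Hz, 80 Hz.
k=2: 88 Hz, 136 Hz.
k=3: 144 Hz, 192 Hz.
Within [38 Hz, 136 Hz]: 80 Hz, 88 Hz, 136 Hz.

80 Hz, 88 Hz, 136 Hz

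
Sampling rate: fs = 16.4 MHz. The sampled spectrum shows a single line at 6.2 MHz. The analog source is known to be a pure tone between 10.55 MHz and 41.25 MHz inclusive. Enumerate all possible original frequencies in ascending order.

22.6 MHz, 26.6 MHz, 39 MHz

Frequencies that alias to 6.2 MHz are k·fs ± 6.2 MHz for integer k ≥ 0.
k=0: 6.2 MHz.
k=1: 10.2 MHz, 22.6 MHz.
k=2: 26.6 MHz, 39 MHz.
k=3: 43 MHz, 55.4 MHz.
Within [10.55 MHz, 41.25 MHz]: 22.6 MHz, 26.6 MHz, 39 MHz.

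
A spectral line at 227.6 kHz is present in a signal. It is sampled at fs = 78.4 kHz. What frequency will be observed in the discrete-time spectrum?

227.6 kHz mod fs = 70.8 kHz.
70.8 kHz > fs/2 = 39.2 kHz, folds to fs − 70.8 kHz = 7.6 kHz.

7.6 kHz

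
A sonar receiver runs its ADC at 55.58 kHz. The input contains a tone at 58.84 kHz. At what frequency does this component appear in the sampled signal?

3.26 kHz

58.84 kHz mod fs = 3.26 kHz.
3.26 kHz ≤ fs/2 = 27.79 kHz, appears at 3.26 kHz.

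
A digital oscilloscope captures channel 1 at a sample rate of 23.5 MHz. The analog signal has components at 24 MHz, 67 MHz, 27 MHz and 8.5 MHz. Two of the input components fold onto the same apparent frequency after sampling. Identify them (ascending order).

27 MHz, 67 MHz

fs/2 = 11.75 MHz.
24 MHz mod fs = 0.5 MHz.
0.5 MHz ≤ fs/2 = 11.75 MHz, appears at 0.5 MHz.
67 MHz mod fs = 20 MHz.
20 MHz > fs/2 = 11.75 MHz, folds to fs − 20 MHz = 3.5 MHz.
27 MHz mod fs = 3.5 MHz.
3.5 MHz ≤ fs/2 = 11.75 MHz, appears at 3.5 MHz.
8.5 MHz ≤ fs/2 = 11.75 MHz, passes unchanged.
27 MHz and 67 MHz both map to 3.5 MHz.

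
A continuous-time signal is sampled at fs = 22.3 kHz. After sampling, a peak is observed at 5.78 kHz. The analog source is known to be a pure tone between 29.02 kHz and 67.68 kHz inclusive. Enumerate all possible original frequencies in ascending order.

Frequencies that alias to 5.78 kHz are k·fs ± 5.78 kHz for integer k ≥ 0.
k=0: 5.78 kHz.
k=1: 16.52 kHz, 28.08 kHz.
k=2: 38.82 kHz, 50.38 kHz.
k=3: 61.12 kHz, 72.68 kHz.
k=4: 83.42 kHz, 94.98 kHz.
Within [29.02 kHz, 67.68 kHz]: 38.82 kHz, 50.38 kHz, 61.12 kHz.

38.82 kHz, 50.38 kHz, 61.12 kHz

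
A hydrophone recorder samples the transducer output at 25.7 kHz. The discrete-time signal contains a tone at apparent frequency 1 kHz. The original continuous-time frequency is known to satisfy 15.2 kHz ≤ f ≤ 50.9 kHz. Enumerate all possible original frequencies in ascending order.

Frequencies that alias to 1 kHz are k·fs ± 1 kHz for integer k ≥ 0.
k=0: 1 kHz.
k=1: 24.7 kHz, 26.7 kHz.
k=2: 50.4 kHz, 52.4 kHz.
k=3: 76.1 kHz, 78.1 kHz.
Within [15.2 kHz, 50.9 kHz]: 24.7 kHz, 26.7 kHz, 50.4 kHz.

24.7 kHz, 26.7 kHz, 50.4 kHz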